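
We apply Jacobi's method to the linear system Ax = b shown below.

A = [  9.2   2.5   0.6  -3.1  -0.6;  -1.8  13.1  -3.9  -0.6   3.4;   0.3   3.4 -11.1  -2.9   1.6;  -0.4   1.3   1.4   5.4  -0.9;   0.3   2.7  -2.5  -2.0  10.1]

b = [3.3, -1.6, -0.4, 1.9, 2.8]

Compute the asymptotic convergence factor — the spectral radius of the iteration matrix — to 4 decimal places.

0.5648

Write A = D+L+U with D = diag(9.2, 13.1, -11.1, 5.4, 10.1).
T_J = -D⁻¹(L+U): T[4,2] = -(-2.5)/(10.1) = +0.2475; T[4,4] = 0.
  T[0,:] = [+0.0000 -0.2717 -0.0652 +0.3370 +0.0652]
  T[1,:] = [+0.1374 +0.0000 +0.2977 +0.0458 -0.2595]
  T[2,:] = [+0.0270 +0.3063 +0.0000 -0.2613 +0.1441]
  T[3,:] = [+0.0741 -0.2407 -0.2593 +0.0000 +0.1667]
  T[4,:] = [-0.0297 -0.2673 +0.2475 +0.1980 +0.0000]
eigenvalue magnitudes: 0.5648, 0.2901, 0.2901, 0.1819, 0.1768.
spectral radius ρ = 0.5648; 0.5648 < 1, so it converges for any x₀.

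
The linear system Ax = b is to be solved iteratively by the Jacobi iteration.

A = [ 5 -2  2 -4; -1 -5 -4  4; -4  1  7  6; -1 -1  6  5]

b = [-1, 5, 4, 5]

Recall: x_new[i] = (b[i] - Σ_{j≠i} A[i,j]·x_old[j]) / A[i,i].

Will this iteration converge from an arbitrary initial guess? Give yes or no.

no

Let D = diag(5, -5, 7, 5); L, U the strict triangles.
T_J = -D⁻¹(L+U): T[0,3] = -(-4)/(5) = +0.8000; T[0,0] = 0.
  T[0,:] = [+0.0000, +0.4000, -0.4000, +0.8000]
  T[1,:] = [-0.2000, +0.0000, -0.8000, +0.8000]
  T[2,:] = [+0.5714, -0.1429, +0.0000, -0.8571]
  T[3,:] = [+0.2000, +0.2000, -1.2000, +0.0000]
eigenvalue magnitudes: 1.1601, 0.7488, 0.7488, 0.2600.
ρ = 1.1601; 1.1601 > 1 ⇒ diverges.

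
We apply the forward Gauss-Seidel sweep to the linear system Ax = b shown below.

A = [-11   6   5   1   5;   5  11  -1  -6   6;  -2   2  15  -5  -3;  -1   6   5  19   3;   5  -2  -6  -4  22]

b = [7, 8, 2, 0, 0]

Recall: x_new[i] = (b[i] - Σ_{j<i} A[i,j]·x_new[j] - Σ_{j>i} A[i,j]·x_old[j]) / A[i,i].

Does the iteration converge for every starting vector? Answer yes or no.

A = D + L + U where D = diag(-11, 11, 15, 19, 22).
T_GS = -(D+L)⁻¹U: row 0 first, T[0,3] = -(1)/(-11) = +0.0909; later rows by forward substitution.
  T[0,:] = [+0.0000, +0.5455, +0.4545, +0.0909, +0.4545]
  T[1,:] = [+0.0000, -0.2479, -0.1157, +0.5041, -0.7521]
  T[2,:] = [+0.0000, +0.1058, +0.0760, +0.2782, +0.3609]
  T[3,:] = [+0.0000, +0.0792, +0.0405, -0.2276, +0.0086]
  T[4,:] = [+0.0000, -0.1033, -0.0857, +0.0597, -0.0717]
eigenvalue magnitudes: 0.5206, 0.1631, 0.0836, 0.0836, 0.0000.
ρ(T) = max|λ| = 0.5206; 0.5206 < 1, so it converges for any x₀.

yes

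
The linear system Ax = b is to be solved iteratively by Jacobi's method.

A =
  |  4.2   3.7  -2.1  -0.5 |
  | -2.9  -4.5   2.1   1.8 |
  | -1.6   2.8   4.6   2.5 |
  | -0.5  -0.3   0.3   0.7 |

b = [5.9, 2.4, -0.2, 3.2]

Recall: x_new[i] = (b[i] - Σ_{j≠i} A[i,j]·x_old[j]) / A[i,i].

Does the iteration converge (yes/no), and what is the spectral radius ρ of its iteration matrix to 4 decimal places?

Diagonal D = diag(4.2, -4.5, 4.6, 0.7); L, U strict lower/upper.
T_J = -D⁻¹(L+U): T[3,0] = -(-0.5)/(0.7) = +0.7143; T[3,3] = 0.
  T[0,:] = [+0.0000 -0.8810 +0.5000 +0.1190]
  T[1,:] = [-0.6444 +0.0000 +0.4667 +0.4000]
  T[2,:] = [+0.3478 -0.6087 +0.0000 -0.5435]
  T[3,:] = [+0.7143 +0.4286 -0.4286 +0.0000]
eigenvalue magnitudes: 1.1691, 0.5395, 0.4523, 0.1773.
ρ(T) = max|λ| = 1.1691; 1.1691 > 1, so it fails to converge.

no, ρ = 1.1691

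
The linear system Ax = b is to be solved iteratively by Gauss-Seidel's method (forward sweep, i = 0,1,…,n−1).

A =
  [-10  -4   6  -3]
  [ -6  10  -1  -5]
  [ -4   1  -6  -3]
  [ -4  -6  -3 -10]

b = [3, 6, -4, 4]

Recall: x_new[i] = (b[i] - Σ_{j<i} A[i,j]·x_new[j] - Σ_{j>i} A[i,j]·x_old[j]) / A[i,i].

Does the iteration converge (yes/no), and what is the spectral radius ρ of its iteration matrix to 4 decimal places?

yes, ρ = 0.8239

Diagonal D = diag(-10, 10, -6, -10); L, U strict lower/upper.
T_GS = -(D+L)⁻¹U: row 0 first, T[0,1] = -(-4)/(-10) = -0.4000; later rows by forward substitution.
  T[0,:] = [+0.0000, -0.4000, +0.6000, -0.3000]
  T[1,:] = [+0.0000, -0.2400, +0.4600, +0.3200]
  T[2,:] = [+0.0000, +0.2267, -0.3233, -0.2467]
  T[3,:] = [+0.0000, +0.2360, -0.4190, +0.0020]
moduli |λ_i(T)| = 0.8239, 0.2181, 0.0445, 0.0000.
spectral radius ρ = 0.8239; 0.8239 < 1: convergent.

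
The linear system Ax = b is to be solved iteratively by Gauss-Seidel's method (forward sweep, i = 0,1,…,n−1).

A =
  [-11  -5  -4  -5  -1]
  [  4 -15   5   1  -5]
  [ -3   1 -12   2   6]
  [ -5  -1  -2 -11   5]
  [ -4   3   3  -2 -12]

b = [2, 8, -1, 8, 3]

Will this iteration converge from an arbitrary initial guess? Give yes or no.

Split A = D + L + U, D = diag(-11, -15, -12, -11, -12).
GS T = -(D+L)⁻¹U: row 0 first, T[0,3] = -(-5)/(-11) = -0.4545; later rows by forward substitution.
  T[0,:] = [+0.0000, -0.4545, -0.3636, -0.4545, -0.0909]
  T[1,:] = [+0.0000, -0.1212, +0.2364, -0.0545, -0.3576]
  T[2,:] = [+0.0000, +0.1035, +0.1106, +0.2758, +0.4929]
  T[3,:] = [+0.0000, +0.1988, +0.1237, +0.1614, +0.4388]
  T[4,:] = [+0.0000, +0.1140, +0.1873, +0.1799, -0.0090]
|λ(T)| sorted: 0.6041, 0.1960, 0.1798, 0.1798, 0.0000.
spectral radius ρ = 0.6041; 0.6041 < 1, so it converges for any x₀.

yes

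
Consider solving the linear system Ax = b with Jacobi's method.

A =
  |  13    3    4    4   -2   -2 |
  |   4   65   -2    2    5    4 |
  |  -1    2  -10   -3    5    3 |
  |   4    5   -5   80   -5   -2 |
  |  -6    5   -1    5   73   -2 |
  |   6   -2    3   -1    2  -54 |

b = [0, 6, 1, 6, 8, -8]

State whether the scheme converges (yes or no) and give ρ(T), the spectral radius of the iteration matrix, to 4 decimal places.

Write A = D+L+U with D = diag(13, 65, -10, 80, 73, -54).
T_J = -D⁻¹(L+U): T[3,1] = -(5)/(80) = -0.0625; T[3,3] = 0.
  T[0,:] = [+0.0000, -0.2308, -0.3077, -0.3077, +0.1538, +0.1538]
  T[1,:] = [-0.0615, +0.0000, +0.0308, -0.0308, -0.0769, -0.0615]
  T[2,:] = [-0.1000, +0.2000, +0.0000, -0.3000, +0.5000, +0.3000]
  T[3,:] = [-0.0500, -0.0625, +0.0625, +0.0000, +0.0625, +0.0250]
  T[4,:] = [+0.0822, -0.0685, +0.0137, -0.0685, +0.0000, +0.0274]
  T[5,:] = [+0.1111, -0.0370, +0.0556, -0.0185, +0.0370, +0.0000]
moduli |λ_i(T)| = 0.3813, 0.2681, 0.2681, 0.1461, 0.1460, 0.0289.
spectral radius ρ = 0.3813; 0.3813 < 1, so it converges for any x₀.

yes, ρ = 0.3813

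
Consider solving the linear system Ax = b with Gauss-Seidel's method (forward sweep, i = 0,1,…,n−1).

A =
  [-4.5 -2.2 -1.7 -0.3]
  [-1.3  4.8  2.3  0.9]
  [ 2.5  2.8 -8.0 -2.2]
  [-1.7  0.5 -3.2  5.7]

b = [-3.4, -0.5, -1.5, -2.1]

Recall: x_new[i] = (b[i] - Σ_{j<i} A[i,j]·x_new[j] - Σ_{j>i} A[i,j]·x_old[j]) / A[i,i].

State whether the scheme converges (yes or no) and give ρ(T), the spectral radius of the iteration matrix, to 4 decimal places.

Let D = diag(-4.5, 4.8, -8, 5.7); L, U the strict triangles.
Gauss-Seidel: T = -(D+L)⁻¹U, row 0 first, T[0,2] = -(-1.7)/(-4.5) = -0.3778; later rows by forward substitution.
  T[0,:] = [+0.0000 -0.4889 -0.3778 -0.0667]
  T[1,:] = [+0.0000 -0.1324 -0.5815 -0.2056]
  T[2,:] = [+0.0000 -0.1991 -0.3216 -0.3678]
  T[3,:] = [+0.0000 -0.2460 -0.2422 -0.2083]
|λ(T)| sorted: 0.8322, 0.1519, 0.1519, 0.0000.
ρ = 0.8322; 0.8322 < 1: convergent.

yes, ρ = 0.8322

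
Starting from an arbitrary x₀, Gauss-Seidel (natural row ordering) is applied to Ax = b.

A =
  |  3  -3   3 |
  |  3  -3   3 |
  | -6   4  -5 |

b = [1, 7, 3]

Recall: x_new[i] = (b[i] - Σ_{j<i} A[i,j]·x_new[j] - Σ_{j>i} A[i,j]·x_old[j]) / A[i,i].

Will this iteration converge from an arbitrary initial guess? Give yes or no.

Write A = D+L+U with D = diag(3, -3, -5).
Gauss-Seidel: T = -(D+L)⁻¹U, row 0 first, T[0,1] = -(-3)/(3) = +1.0000; later rows by forward substitution.
  T[0,:] = [+0.0000, +1.0000, -1.0000]
  T[1,:] = [+0.0000, +1.0000, -0.0000]
  T[2,:] = [+0.0000, -0.4000, +1.2000]
eigenvalue magnitudes: 1.2000, 1.0000, 0.0000.
ρ = 1.2000; 1.2000 > 1: divergent.

no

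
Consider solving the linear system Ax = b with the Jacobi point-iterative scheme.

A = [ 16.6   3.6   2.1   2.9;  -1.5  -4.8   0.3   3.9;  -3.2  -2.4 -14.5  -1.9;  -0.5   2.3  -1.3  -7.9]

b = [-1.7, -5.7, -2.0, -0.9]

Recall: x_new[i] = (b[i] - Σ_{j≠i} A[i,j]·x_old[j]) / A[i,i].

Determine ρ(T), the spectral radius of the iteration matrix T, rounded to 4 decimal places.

0.6111

Write A = D+L+U with D = diag(16.6, -4.8, -14.5, -7.9).
T_J = -D⁻¹(L+U): T[3,0] = -(-0.5)/(-7.9) = -0.0633; T[3,3] = 0.
  T[0,:] = [+0.0000 -0.2169 -0.1265 -0.1747]
  T[1,:] = [-0.3125 +0.0000 +0.0625 +0.8125]
  T[2,:] = [-0.2207 -0.1655 +0.0000 -0.1310]
  T[3,:] = [-0.0633 +0.2911 -0.1646 +0.0000]
|eigenvalues of T|: 0.6111, 0.4474, 0.3289, 0.1653.
ρ(T) = max|λ| = 0.6111; 0.6111 < 1: convergent.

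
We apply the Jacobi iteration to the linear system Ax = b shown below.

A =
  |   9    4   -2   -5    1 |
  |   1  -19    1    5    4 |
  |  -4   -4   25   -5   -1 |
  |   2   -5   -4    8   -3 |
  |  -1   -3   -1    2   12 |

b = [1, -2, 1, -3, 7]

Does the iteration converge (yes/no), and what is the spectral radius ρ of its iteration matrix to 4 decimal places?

yes, ρ = 0.6085

Write A = D+L+U with D = diag(9, -19, 25, 8, 12).
Jacobi: T = -D⁻¹(L+U), T[3,4] = -(-3)/(8) = +0.3750; T[3,3] = 0.
  T[0,:] = [+0.0000  -0.4444  +0.2222  +0.5556  -0.1111]
  T[1,:] = [+0.0526  +0.0000  +0.0526  +0.2632  +0.2105]
  T[2,:] = [+0.1600  +0.1600  +0.0000  +0.2000  +0.0400]
  T[3,:] = [-0.2500  +0.6250  +0.5000  +0.0000  +0.3750]
  T[4,:] = [+0.0833  +0.2500  +0.0833  -0.1667  +0.0000]
|eigenvalues of T|: 0.6085, 0.4224, 0.4224, 0.1830, 0.1830.
spectral radius ρ = 0.6085; 0.6085 < 1, so it converges for any x₀.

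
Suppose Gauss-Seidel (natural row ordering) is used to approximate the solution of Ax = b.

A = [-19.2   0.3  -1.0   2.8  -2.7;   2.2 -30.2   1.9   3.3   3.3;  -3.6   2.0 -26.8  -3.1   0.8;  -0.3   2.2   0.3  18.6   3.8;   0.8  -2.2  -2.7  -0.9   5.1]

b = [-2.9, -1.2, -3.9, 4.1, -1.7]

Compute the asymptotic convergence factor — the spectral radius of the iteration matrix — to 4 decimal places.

Let D = diag(-19.2, -30.2, -26.8, 18.6, 5.1); L, U the strict triangles.
Gauss-Seidel: T = -(D+L)⁻¹U, row 0 first, T[0,3] = -(2.8)/(-19.2) = +0.1458; later rows by forward substitution.
  T[0,:] = [+0.0000  +0.0156  -0.0521  +0.1458  -0.1406]
  T[1,:] = [+0.0000  +0.0011  +0.0591  +0.1199  +0.0990]
  T[2,:] = [+0.0000  -0.0020  +0.0114  -0.1263  +0.0561]
  T[3,:] = [+0.0000  +0.0001  -0.0080  -0.0098  -0.2192]
  T[4,:] = [+0.0000  -0.0030  +0.0383  -0.0398  +0.0558]
eigenvalue magnitudes: 0.1641, 0.0792, 0.0792, 0.0035, 0.0000.
ρ(T) = max|λ| = 0.1641; 0.1641 < 1 ⇒ converges.

0.1641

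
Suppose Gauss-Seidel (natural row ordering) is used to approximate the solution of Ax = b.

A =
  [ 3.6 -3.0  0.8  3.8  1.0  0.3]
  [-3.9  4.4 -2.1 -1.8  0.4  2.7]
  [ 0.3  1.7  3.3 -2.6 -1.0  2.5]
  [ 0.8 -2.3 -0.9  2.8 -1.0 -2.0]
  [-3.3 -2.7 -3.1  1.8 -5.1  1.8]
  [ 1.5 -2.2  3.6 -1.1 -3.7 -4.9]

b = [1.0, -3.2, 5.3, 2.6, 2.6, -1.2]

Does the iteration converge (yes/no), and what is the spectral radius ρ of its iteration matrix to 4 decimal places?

Let D = diag(3.6, 4.4, 3.3, 2.8, -5.1, -4.9); L, U the strict triangles.
T_GS = -(D+L)⁻¹U: row 0 first, T[0,2] = -(0.8)/(3.6) = -0.2222; later rows by forward substitution.
  T[0,:] = [+0.0000, +0.8333, -0.2222, -1.0556, -0.2778, -0.0833]
  T[1,:] = [+0.0000, +0.7386, +0.2803, -0.5265, -0.3371, -0.6875]
  T[2,:] = [+0.0000, -0.4563, -0.1242, +1.1551, +0.5020, -0.3958]
  T[3,:] = [+0.0000, +0.2220, +0.2538, +0.2404, +0.3209, +0.0461]
  T[4,:] = [+0.0000, -0.5746, +0.1605, +0.3445, +0.1664, +1.0277]
  T[5,:] = [+0.0000, -0.0277, -0.4633, +0.4478, +0.2374, -0.7940]
|roots of det(T-λI)|: 1.3010, 1.0200, 0.5562, 0.1543, 0.1062, 0.0000.
ρ(T) = max|λ| = 1.3010; 1.3010 > 1 ⇒ diverges.

no, ρ = 1.3010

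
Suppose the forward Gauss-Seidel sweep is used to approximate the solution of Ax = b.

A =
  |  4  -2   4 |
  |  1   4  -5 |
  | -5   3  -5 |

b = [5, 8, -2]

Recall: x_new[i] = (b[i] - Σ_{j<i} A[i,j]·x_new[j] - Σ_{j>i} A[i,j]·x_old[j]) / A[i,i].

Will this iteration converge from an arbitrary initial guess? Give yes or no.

no

Split A = D + L + U, D = diag(4, 4, -5).
Gauss-Seidel: T = -(D+L)⁻¹U, row 0 first, T[0,2] = -(4)/(4) = -1.0000; later rows by forward substitution.
  T[0,:] = [+0.0000 +0.5000 -1.0000]
  T[1,:] = [+0.0000 -0.1250 +1.5000]
  T[2,:] = [+0.0000 -0.5750 +1.9000]
|roots of det(T-λI)|: 1.2908, 0.4842, 0.0000.
spectral radius ρ = 1.2908; 1.2908 > 1: divergent.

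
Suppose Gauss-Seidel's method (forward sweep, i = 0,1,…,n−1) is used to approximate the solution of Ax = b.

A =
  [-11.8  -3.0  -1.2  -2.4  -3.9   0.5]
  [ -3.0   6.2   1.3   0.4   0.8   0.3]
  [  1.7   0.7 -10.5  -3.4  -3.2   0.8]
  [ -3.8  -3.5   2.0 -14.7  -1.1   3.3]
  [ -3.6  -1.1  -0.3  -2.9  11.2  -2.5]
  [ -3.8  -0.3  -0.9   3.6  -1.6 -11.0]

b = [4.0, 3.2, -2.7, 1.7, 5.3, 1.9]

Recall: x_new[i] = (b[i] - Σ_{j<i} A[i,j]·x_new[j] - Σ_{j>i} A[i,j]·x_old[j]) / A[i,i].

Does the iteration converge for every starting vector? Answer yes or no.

yes

A = D + L + U where D = diag(-11.8, 6.2, -10.5, -14.7, 11.2, -11).
T_GS = -(D+L)⁻¹U: row 0 first, T[0,3] = -(-2.4)/(-11.8) = -0.2034; later rows by forward substitution.
  T[0,:] = [+0.0000  -0.2542  -0.1017  -0.2034  -0.3305  +0.0424]
  T[1,:] = [+0.0000  -0.1230  -0.2589  -0.1629  -0.2890  -0.0279]
  T[2,:] = [+0.0000  -0.0494  -0.0337  -0.3676  -0.3775  +0.0812]
  T[3,:] = [+0.0000  +0.0883  +0.0833  +0.0414  +0.0280  +0.2312]
  T[4,:] = [+0.0000  -0.0723  -0.0374  -0.0805  -0.1375  +0.2961]
  T[5,:] = [+0.0000  +0.1346  +0.0777  +0.1300  +0.1821  +0.0121]
|λ(T)| sorted: 0.5105, 0.2098, 0.2098, 0.1853, 0.0239, 0.0000.
ρ(T) = max|λ| = 0.5105; 0.5105 < 1: convergent.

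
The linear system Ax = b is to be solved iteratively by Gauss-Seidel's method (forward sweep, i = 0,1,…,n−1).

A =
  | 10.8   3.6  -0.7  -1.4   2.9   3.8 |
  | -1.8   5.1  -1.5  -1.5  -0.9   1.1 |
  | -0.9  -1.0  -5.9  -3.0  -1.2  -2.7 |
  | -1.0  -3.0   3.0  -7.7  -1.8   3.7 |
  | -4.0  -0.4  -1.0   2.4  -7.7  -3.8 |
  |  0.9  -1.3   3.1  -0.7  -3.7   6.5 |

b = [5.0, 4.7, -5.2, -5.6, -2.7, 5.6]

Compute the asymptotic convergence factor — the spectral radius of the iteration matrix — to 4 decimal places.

Diagonal D = diag(10.8, 5.1, -5.9, -7.7, -7.7, 6.5); L, U strict lower/upper.
T_GS = -(D+L)⁻¹U: row 0 first, T[0,4] = -(2.9)/(10.8) = -0.2685; later rows by forward substitution.
  T[0,:] = [+0.0000 -0.3333 +0.0648 +0.1296 -0.2685 -0.3519]
  T[1,:] = [+0.0000 -0.1176 +0.3170 +0.3399 +0.0817 -0.3399]
  T[2,:] = [+0.0000 +0.0708 -0.0636 -0.5859 -0.1763 -0.3463]
  T[3,:] = [+0.0000 +0.1167 -0.1567 -0.3775 -0.2994 +0.5237]
  T[4,:] = [+0.0000 +0.2065 -0.0907 -0.1266 +0.0648 -0.0849]
  T[5,:] = [+0.0000 +0.1190 +0.0162 +0.2167 +0.1422 +0.1540]
|λ(T)| sorted: 0.8453, 0.3010, 0.3010, 0.1020, 0.1020, 0.0000.
spectral radius ρ = 0.8453; 0.8453 < 1: convergent.

0.8453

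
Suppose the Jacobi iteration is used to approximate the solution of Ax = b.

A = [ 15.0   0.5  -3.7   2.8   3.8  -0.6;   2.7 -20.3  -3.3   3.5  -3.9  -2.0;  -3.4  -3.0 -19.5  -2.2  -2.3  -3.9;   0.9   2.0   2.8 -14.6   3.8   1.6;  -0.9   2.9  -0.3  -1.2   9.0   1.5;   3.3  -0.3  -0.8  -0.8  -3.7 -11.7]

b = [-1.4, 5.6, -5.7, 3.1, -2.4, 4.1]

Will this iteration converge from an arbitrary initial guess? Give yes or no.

yes

Diagonal D = diag(15, -20.3, -19.5, -14.6, 9, -11.7); L, U strict lower/upper.
Jacobi T = -D⁻¹(L+U): T[3,1] = -(2)/(-14.6) = +0.1370; T[3,3] = 0.
  T[0,:] = [+0.0000, -0.0333, +0.2467, -0.1867, -0.2533, +0.0400]
  T[1,:] = [+0.1330, +0.0000, -0.1626, +0.1724, -0.1921, -0.0985]
  T[2,:] = [-0.1744, -0.1538, +0.0000, -0.1128, -0.1179, -0.2000]
  T[3,:] = [+0.0616, +0.1370, +0.1918, +0.0000, +0.2603, +0.1096]
  T[4,:] = [+0.1000, -0.3222, +0.0333, +0.1333, +0.0000, -0.1667]
  T[5,:] = [+0.2821, -0.0256, -0.0684, -0.0684, -0.3162, +0.0000]
|λ(T)| sorted: 0.5384, 0.3886, 0.3671, 0.3671, 0.1236, 0.1077.
ρ(T) = max|λ| = 0.5384; 0.5384 < 1, so it converges for any x₀.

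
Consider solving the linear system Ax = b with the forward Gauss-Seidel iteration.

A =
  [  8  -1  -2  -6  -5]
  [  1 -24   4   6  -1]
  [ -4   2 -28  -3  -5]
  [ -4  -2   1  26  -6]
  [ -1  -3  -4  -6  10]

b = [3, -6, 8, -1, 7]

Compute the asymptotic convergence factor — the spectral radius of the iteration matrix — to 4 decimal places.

Write A = D+L+U with D = diag(8, -24, -28, 26, 10).
Gauss-Seidel: T = -(D+L)⁻¹U, row 0 first, T[0,4] = -(-5)/(8) = +0.6250; later rows by forward substitution.
  T[0,:] = [+0.0000, +0.1250, +0.2500, +0.7500, +0.6250]
  T[1,:] = [+0.0000, +0.0052, +0.1771, +0.2812, -0.0156]
  T[2,:] = [+0.0000, -0.0175, -0.0231, -0.1942, -0.2690]
  T[3,:] = [+0.0000, +0.0203, +0.0530, +0.1445, +0.3361]
  T[4,:] = [+0.0000, +0.0193, +0.1007, +0.1684, +0.1519]
eigenvalue magnitudes: 0.2555, 0.1240, 0.0808, 0.0201, 0.0000.
ρ = 0.2555; 0.2555 < 1: convergent.

0.2555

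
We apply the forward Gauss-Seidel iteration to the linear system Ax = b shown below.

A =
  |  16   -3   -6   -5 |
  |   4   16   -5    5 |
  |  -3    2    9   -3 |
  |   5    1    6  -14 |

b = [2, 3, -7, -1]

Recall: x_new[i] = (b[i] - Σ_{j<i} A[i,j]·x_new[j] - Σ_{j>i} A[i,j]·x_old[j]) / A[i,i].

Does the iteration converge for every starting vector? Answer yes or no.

yes

Let D = diag(16, 16, 9, -14); L, U the strict triangles.
T_GS = -(D+L)⁻¹U: row 0 first, T[0,2] = -(-6)/(16) = +0.3750; later rows by forward substitution.
  T[0,:] = [+0.0000  +0.1875  +0.3750  +0.3125]
  T[1,:] = [+0.0000  -0.0469  +0.2188  -0.3906]
  T[2,:] = [+0.0000  +0.0729  +0.0764  +0.5243]
  T[3,:] = [+0.0000  +0.0949  +0.1823  +0.3084]
|roots of det(T-λI)|: 0.5027, 0.1178, 0.1178, 0.0000.
ρ = 0.5027; 0.5027 < 1 ⇒ converges.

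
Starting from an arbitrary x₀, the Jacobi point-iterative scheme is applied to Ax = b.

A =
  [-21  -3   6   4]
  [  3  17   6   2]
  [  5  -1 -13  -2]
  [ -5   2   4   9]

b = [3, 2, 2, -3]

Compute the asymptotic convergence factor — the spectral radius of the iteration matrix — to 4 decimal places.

Diagonal D = diag(-21, 17, -13, 9); L, U strict lower/upper.
Jacobi: T = -D⁻¹(L+U), T[1,3] = -(2)/(17) = -0.1176; T[1,1] = 0.
  T[0,:] = [+0.0000  -0.1429  +0.2857  +0.1905]
  T[1,:] = [-0.1765  +0.0000  -0.3529  -0.1176]
  T[2,:] = [+0.3846  -0.0769  +0.0000  -0.1538]
  T[3,:] = [+0.5556  -0.2222  -0.4444  +0.0000]
moduli |λ_i(T)| = 0.6236, 0.5073, 0.2481, 0.1318.
ρ(T) = max|λ| = 0.6236; 0.6236 < 1, so it converges for any x₀.

0.6236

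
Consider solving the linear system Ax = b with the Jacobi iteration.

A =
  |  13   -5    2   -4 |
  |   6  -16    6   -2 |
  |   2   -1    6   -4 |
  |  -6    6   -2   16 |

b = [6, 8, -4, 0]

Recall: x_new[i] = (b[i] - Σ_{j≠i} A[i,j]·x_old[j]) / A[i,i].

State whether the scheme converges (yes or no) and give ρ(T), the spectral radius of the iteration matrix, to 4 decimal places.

A = D + L + U where D = diag(13, -16, 6, 16).
Jacobi T = -D⁻¹(L+U): T[3,1] = -(6)/(16) = -0.3750; T[3,3] = 0.
  T[0,:] = [+0.0000, +0.3846, -0.1538, +0.3077]
  T[1,:] = [+0.3750, +0.0000, +0.3750, -0.1250]
  T[2,:] = [-0.3333, +0.1667, +0.0000, +0.6667]
  T[3,:] = [+0.3750, -0.3750, +0.1250, +0.0000]
|roots of det(T-λI)|: 0.9221, 0.3763, 0.3763, 0.3744.
ρ(T) = max|λ| = 0.9221; 0.9221 < 1 ⇒ converges.

yes, ρ = 0.9221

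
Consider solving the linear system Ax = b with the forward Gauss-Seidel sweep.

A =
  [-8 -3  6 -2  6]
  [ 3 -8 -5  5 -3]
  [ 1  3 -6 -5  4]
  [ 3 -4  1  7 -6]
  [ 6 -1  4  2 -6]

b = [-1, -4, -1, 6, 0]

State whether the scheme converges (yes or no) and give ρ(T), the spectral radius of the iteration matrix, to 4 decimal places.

no, ρ = 1.5885

Diagonal D = diag(-8, -8, -6, 7, -6); L, U strict lower/upper.
GS T = -(D+L)⁻¹U: row 0 first, T[0,1] = -(-3)/(-8) = -0.3750; later rows by forward substitution.
  T[0,:] = [+0.0000  -0.3750  +0.7500  -0.2500  +0.7500]
  T[1,:] = [+0.0000  -0.1406  -0.3438  +0.5312  -0.0938]
  T[2,:] = [+0.0000  -0.1328  -0.0469  -0.6094  +0.7448]
  T[3,:] = [+0.0000  +0.0993  -0.5112  +0.4978  +0.3757]
  T[4,:] = [+0.0000  -0.4070  +0.6057  -0.5789  +1.3874]
moduli |λ_i(T)| = 1.5885, 0.8532, 0.4940, 0.2500, 0.0000.
spectral radius ρ = 1.5885; 1.5885 > 1 ⇒ diverges.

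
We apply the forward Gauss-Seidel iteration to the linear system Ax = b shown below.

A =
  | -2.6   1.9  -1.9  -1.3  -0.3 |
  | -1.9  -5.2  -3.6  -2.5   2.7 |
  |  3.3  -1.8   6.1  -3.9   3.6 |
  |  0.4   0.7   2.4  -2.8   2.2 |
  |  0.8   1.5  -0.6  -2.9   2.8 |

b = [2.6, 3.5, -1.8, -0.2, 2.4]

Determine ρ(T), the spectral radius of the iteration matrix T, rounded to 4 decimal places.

1.2254

Let D = diag(-2.6, -5.2, 6.1, -2.8, 2.8); L, U the strict triangles.
T_GS = -(D+L)⁻¹U: row 0 first, T[0,4] = -(-0.3)/(-2.6) = -0.1154; later rows by forward substitution.
  T[0,:] = [+0.0000 +0.7308 -0.7308 -0.5000 -0.1154]
  T[1,:] = [+0.0000 -0.2670 -0.4253 -0.2981 +0.5614]
  T[2,:] = [+0.0000 -0.4741 +0.2698 +0.8219 -0.3621]
  T[3,:] = [+0.0000 -0.3687 +0.0206 +0.5585 +0.5992]
  T[4,:] = [+0.0000 -0.5493 +0.5158 +1.0571 +0.2753]
|eigenvalues of T|: 1.2254, 0.4629, 0.3578, 0.3578, 0.0000.
ρ = 1.2254; 1.2254 > 1, so it fails to converge.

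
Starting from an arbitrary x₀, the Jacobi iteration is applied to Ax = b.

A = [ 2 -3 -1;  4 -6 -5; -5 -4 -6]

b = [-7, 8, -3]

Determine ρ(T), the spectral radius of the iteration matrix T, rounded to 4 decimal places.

1.3255

Write A = D+L+U with D = diag(2, -6, -6).
T_J = -D⁻¹(L+U): T[0,2] = -(-1)/(2) = +0.5000; T[0,0] = 0.
  T[0,:] = [+0.0000, +1.5000, +0.5000]
  T[1,:] = [+0.6667, +0.0000, -0.8333]
  T[2,:] = [-0.8333, -0.6667, +0.0000]
|λ(T)| sorted: 1.3255, 0.7863, 0.7863.
ρ(T) = max|λ| = 1.3255; 1.3255 > 1 ⇒ diverges.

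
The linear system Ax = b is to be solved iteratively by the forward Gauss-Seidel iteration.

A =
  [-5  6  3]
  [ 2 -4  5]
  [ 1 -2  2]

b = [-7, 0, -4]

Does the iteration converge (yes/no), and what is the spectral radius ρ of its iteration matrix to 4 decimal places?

no, ρ = 1.2500

Write A = D+L+U with D = diag(-5, -4, 2).
GS T = -(D+L)⁻¹U: row 0 first, T[0,1] = -(6)/(-5) = +1.2000; later rows by forward substitution.
  T[0,:] = [+0.0000, +1.2000, +0.6000]
  T[1,:] = [+0.0000, +0.6000, +1.5500]
  T[2,:] = [+0.0000, +0.0000, +1.2500]
|eigenvalues of T|: 1.2500, 0.6000, 0.0000.
ρ(T) = max|λ| = 1.2500; 1.2500 > 1: divergent.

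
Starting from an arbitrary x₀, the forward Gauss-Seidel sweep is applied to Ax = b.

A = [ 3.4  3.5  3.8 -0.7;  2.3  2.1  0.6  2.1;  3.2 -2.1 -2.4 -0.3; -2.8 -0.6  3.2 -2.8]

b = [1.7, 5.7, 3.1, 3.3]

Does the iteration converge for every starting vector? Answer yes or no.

no

Write A = D+L+U with D = diag(3.4, 2.1, -2.4, -2.8).
T_GS = -(D+L)⁻¹U: row 0 first, T[0,2] = -(3.8)/(3.4) = -1.1176; later rows by forward substitution.
  T[0,:] = [+0.0000, -1.0294, -1.1176, +0.2059]
  T[1,:] = [+0.0000, +1.1275, +0.9384, -1.2255]
  T[2,:] = [+0.0000, -2.3591, -2.3113, +1.2218]
  T[3,:] = [+0.0000, -1.9083, -1.7249, +1.4531]
|eigenvalues of T|: 1.6785, 1.3935, 0.0157, 0.0000.
spectral radius ρ = 1.6785; 1.6785 > 1, so it fails to converge.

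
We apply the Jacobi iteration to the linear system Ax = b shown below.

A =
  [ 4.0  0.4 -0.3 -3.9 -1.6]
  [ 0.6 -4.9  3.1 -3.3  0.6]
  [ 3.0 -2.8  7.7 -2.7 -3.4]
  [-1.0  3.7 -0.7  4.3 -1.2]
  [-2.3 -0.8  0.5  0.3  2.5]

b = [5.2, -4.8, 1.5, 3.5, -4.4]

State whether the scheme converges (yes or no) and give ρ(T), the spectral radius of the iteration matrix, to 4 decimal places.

no, ρ = 1.2078

Diagonal D = diag(4, -4.9, 7.7, 4.3, 2.5); L, U strict lower/upper.
T_J = -D⁻¹(L+U): T[0,1] = -(0.4)/(4) = -0.1000; T[0,0] = 0.
  T[0,:] = [+0.0000  -0.1000  +0.0750  +0.9750  +0.4000]
  T[1,:] = [+0.1224  +0.0000  +0.6327  -0.6735  +0.1224]
  T[2,:] = [-0.3896  +0.3636  +0.0000  +0.3506  +0.4416]
  T[3,:] = [+0.2326  -0.8605  +0.1628  +0.0000  +0.2791]
  T[4,:] = [+0.9200  +0.3200  -0.2000  -0.1200  +0.0000]
|roots of det(T-λI)|: 1.2078, 0.9333, 0.8061, 0.5421, 0.5421.
ρ(T) = max|λ| = 1.2078; 1.2078 > 1, so it fails to converge.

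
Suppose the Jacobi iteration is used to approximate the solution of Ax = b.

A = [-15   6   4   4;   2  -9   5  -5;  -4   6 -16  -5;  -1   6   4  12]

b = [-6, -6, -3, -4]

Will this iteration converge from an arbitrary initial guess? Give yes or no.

Diagonal D = diag(-15, -9, -16, 12); L, U strict lower/upper.
T_J = -D⁻¹(L+U): T[2,3] = -(-5)/(-16) = -0.3125; T[2,2] = 0.
  T[0,:] = [+0.0000 +0.4000 +0.2667 +0.2667]
  T[1,:] = [+0.2222 +0.0000 +0.5556 -0.5556]
  T[2,:] = [-0.2500 +0.3750 +0.0000 -0.3125]
  T[3,:] = [+0.0833 -0.5000 -0.3333 +0.0000]
moduli |λ_i(T)| = 0.8570, 0.7067, 0.1853, 0.0351.
ρ = 0.8570; 0.8570 < 1: convergent.

yes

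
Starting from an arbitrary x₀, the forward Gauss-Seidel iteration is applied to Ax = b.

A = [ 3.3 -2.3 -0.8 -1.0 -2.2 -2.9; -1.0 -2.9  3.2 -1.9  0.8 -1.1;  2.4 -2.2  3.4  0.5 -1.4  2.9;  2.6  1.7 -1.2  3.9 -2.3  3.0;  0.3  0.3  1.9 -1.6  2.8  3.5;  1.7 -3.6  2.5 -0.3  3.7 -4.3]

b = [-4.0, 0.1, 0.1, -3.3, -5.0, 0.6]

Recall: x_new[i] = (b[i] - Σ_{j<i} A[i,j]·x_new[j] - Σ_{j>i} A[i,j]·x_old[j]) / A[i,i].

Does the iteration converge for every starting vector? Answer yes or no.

Let D = diag(3.3, -2.9, 3.4, 3.9, 2.8, -4.3); L, U the strict triangles.
T_GS = -(D+L)⁻¹U: row 0 first, T[0,1] = -(-2.3)/(3.3) = +0.6970; later rows by forward substitution.
  T[0,:] = [+0.0000 +0.6970 +0.2424 +0.3030 +0.6667 +0.8788]
  T[1,:] = [+0.0000 -0.2403 +1.0199 -0.7597 +0.0460 -0.6823]
  T[2,:] = [+0.0000 -0.6475 +0.4888 -0.8525 -0.0291 -1.9148]
  T[3,:] = [+0.0000 -0.5591 -0.4558 -0.1332 +0.1163 -1.6468]
  T[4,:] = [+0.0000 +0.0709 -0.7274 +0.5513 +0.0098 -0.9128]
  T[5,:] = [+0.0000 +0.2004 -1.0679 +0.7438 +0.2085 -0.8651]
|λ(T)| sorted: 1.3150, 0.9573, 0.3148, 0.3148, 0.2643, 0.0000.
ρ = 1.3150; 1.3150 > 1, so it fails to converge.

no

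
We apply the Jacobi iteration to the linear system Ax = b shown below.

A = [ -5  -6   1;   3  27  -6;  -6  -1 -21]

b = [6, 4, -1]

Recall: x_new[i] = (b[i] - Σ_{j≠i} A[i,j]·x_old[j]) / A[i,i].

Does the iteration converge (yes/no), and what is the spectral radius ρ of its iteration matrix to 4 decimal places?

Split A = D + L + U, D = diag(-5, 27, -21).
T_J = -D⁻¹(L+U): T[1,0] = -(3)/(27) = -0.1111; T[1,1] = 0.
  T[0,:] = [+0.0000  -1.2000  +0.2000]
  T[1,:] = [-0.1111  +0.0000  +0.2222]
  T[2,:] = [-0.2857  -0.0476  +0.0000]
eigenvalue magnitudes: 0.4770, 0.4024, 0.4024.
ρ(T) = max|λ| = 0.4770; 0.4770 < 1: convergent.

yes, ρ = 0.4770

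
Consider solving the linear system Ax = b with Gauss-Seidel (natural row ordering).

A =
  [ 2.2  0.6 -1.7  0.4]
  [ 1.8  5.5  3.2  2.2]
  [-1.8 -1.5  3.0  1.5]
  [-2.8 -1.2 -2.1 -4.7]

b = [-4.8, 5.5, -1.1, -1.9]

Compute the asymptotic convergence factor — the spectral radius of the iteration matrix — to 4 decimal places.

0.9153

Split A = D + L + U, D = diag(2.2, 5.5, 3, -4.7).
GS T = -(D+L)⁻¹U: row 0 first, T[0,3] = -(0.4)/(2.2) = -0.1818; later rows by forward substitution.
  T[0,:] = [+0.0000, -0.2727, +0.7727, -0.1818]
  T[1,:] = [+0.0000, +0.0893, -0.8347, -0.3405]
  T[2,:] = [+0.0000, -0.1190, +0.0463, -0.7793]
  T[3,:] = [+0.0000, +0.1929, -0.2679, +0.5435]
moduli |λ_i(T)| = 0.9153, 0.2272, 0.2272, 0.0000.
spectral radius ρ = 0.9153; 0.9153 < 1 ⇒ converges.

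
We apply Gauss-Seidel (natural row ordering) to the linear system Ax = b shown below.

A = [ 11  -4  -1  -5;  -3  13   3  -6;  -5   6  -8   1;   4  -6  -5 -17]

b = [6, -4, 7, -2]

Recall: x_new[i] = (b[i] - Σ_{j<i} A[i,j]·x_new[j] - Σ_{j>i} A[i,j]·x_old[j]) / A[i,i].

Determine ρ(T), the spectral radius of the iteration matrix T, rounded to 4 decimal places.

Write A = D+L+U with D = diag(11, 13, -8, -17).
Gauss-Seidel: T = -(D+L)⁻¹U, row 0 first, T[0,3] = -(-5)/(11) = +0.4545; later rows by forward substitution.
  T[0,:] = [+0.0000 +0.3636 +0.0909 +0.4545]
  T[1,:] = [+0.0000 +0.0839 -0.2098 +0.5664]
  T[2,:] = [+0.0000 -0.1643 -0.2142 +0.2657]
  T[3,:] = [+0.0000 +0.1043 +0.1584 -0.1711]
moduli |λ_i(T)| = 0.5488, 0.2277, 0.0197, 0.0000.
spectral radius ρ = 0.5488; 0.5488 < 1: convergent.

0.5488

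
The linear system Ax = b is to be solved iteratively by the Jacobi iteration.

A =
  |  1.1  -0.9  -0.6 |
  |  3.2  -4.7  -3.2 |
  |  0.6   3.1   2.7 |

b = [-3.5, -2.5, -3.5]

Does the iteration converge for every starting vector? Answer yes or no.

Write A = D+L+U with D = diag(1.1, -4.7, 2.7).
T_J = -D⁻¹(L+U): T[2,1] = -(3.1)/(2.7) = -1.1481; T[2,2] = 0.
  T[0,:] = [+0.0000  +0.8182  +0.5455]
  T[1,:] = [+0.6809  +0.0000  -0.6809]
  T[2,:] = [-0.2222  -1.1481  +0.0000]
moduli |λ_i(T)| = 1.2114, 0.9478, 0.2636.
ρ(T) = max|λ| = 1.2114; 1.2114 > 1, so it fails to converge.

no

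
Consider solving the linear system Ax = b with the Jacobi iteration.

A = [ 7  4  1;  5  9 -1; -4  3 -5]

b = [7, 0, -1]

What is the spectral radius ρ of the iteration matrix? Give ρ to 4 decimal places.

Let D = diag(7, 9, -5); L, U the strict triangles.
Jacobi T = -D⁻¹(L+U): T[2,0] = -(-4)/(-5) = -0.8000; T[2,2] = 0.
  T[0,:] = [+0.0000  -0.5714  -0.1429]
  T[1,:] = [-0.5556  +0.0000  +0.1111]
  T[2,:] = [-0.8000  +0.6000  +0.0000]
|λ(T)| sorted: 0.7894, 0.5710, 0.2183.
ρ = 0.7894; 0.7894 < 1: convergent.

0.7894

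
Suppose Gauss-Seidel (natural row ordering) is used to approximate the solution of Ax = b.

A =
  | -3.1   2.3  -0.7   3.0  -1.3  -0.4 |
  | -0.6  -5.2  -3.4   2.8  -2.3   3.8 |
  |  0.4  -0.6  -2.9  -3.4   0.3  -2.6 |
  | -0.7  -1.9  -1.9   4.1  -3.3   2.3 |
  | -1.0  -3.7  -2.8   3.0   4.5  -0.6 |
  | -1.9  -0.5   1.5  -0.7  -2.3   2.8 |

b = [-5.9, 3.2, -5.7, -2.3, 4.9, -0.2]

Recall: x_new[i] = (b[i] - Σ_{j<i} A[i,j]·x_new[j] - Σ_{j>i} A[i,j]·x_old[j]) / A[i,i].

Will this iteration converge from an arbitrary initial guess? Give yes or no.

Write A = D+L+U with D = diag(-3.1, -5.2, -2.9, 4.1, 4.5, 2.8).
Gauss-Seidel: T = -(D+L)⁻¹U, row 0 first, T[0,3] = -(3)/(-3.1) = +0.9677; later rows by forward substitution.
  T[0,:] = [+0.0000  +0.7419  -0.2258  +0.9677  -0.4194  -0.1290]
  T[1,:] = [+0.0000  -0.0856  -0.6278  +0.4268  -0.3939  +0.7457]
  T[2,:] = [+0.0000  +0.1200  +0.0987  -1.1272  +0.1271  -1.0686]
  T[3,:] = [+0.0000  +0.1426  -0.2837  -0.1594  +0.6096  -0.7327]
  T[4,:] = [+0.0000  +0.0741  -0.3158  -0.0292  -0.7444  +0.5413]
  T[5,:] = [+0.0000  +0.5204  -0.6485  +1.2730  -0.8821  +0.8795]
eigenvalue magnitudes: 1.2060, 0.6746, 0.6746, 0.5579, 0.1353, 0.0000.
spectral radius ρ = 1.2060; 1.2060 > 1, so it fails to converge.

no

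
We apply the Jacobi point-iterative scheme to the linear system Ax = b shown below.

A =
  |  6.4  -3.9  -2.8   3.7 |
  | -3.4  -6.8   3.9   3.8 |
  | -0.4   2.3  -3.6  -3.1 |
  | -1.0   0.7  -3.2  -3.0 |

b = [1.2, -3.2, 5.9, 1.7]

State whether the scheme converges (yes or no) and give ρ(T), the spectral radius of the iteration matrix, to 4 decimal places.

no, ρ = 1.3536

Diagonal D = diag(6.4, -6.8, -3.6, -3); L, U strict lower/upper.
T_J = -D⁻¹(L+U): T[3,1] = -(0.7)/(-3) = +0.2333; T[3,3] = 0.
  T[0,:] = [+0.0000 +0.6094 +0.4375 -0.5781]
  T[1,:] = [-0.5000 +0.0000 +0.5735 +0.5588]
  T[2,:] = [-0.1111 +0.6389 +0.0000 -0.8611]
  T[3,:] = [-0.3333 +0.2333 -1.0667 +0.0000]
moduli |λ_i(T)| = 1.3536, 0.8285, 0.3774, 0.3774.
ρ(T) = max|λ| = 1.3536; 1.3536 > 1: divergent.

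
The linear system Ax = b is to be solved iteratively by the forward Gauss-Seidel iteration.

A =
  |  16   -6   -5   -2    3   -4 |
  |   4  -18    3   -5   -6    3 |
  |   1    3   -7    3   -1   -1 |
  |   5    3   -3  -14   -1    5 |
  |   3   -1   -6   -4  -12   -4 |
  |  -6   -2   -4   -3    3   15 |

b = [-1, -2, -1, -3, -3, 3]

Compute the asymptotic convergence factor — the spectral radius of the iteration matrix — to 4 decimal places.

0.9185

Split A = D + L + U, D = diag(16, -18, -7, -14, -12, 15).
GS T = -(D+L)⁻¹U: row 0 first, T[0,3] = -(-2)/(16) = +0.1250; later rows by forward substitution.
  T[0,:] = [+0.0000 +0.3750 +0.3125 +0.1250 -0.1875 +0.2500]
  T[1,:] = [+0.0000 +0.0833 +0.2361 -0.2500 -0.3750 +0.2222]
  T[2,:] = [+0.0000 +0.0893 +0.1458 +0.3393 -0.3304 -0.0119]
  T[3,:] = [+0.0000 +0.1327 +0.1310 -0.0816 -0.1480 +0.4966]
  T[4,:] = [+0.0000 -0.0021 -0.0581 -0.0903 +0.1989 -0.4489]
  T[5,:] = [+0.0000 +0.2119 +0.2332 +0.1089 -0.2825 +0.3156]
moduli |λ_i(T)| = 0.9185, 0.2586, 0.2586, 0.2119, 0.0196, 0.0000.
spectral radius ρ = 0.9185; 0.9185 < 1 ⇒ converges.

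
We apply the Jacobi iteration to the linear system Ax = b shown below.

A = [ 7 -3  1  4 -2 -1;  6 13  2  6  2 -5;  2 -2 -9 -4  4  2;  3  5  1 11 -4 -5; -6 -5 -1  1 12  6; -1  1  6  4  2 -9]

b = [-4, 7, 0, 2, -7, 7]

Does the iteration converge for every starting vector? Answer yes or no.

Diagonal D = diag(7, 13, -9, 11, 12, -9); L, U strict lower/upper.
T_J = -D⁻¹(L+U): T[2,4] = -(4)/(-9) = +0.4444; T[2,2] = 0.
  T[0,:] = [+0.0000  +0.4286  -0.1429  -0.5714  +0.2857  +0.1429]
  T[1,:] = [-0.4615  +0.0000  -0.1538  -0.4615  -0.1538  +0.3846]
  T[2,:] = [+0.2222  -0.2222  +0.0000  -0.4444  +0.4444  +0.2222]
  T[3,:] = [-0.2727  -0.4545  -0.0909  +0.0000  +0.3636  +0.4545]
  T[4,:] = [+0.5000  +0.4167  +0.0833  -0.0833  +0.0000  -0.5000]
  T[5,:] = [-0.1111  +0.1111  +0.6667  +0.4444  +0.2222  +0.0000]
eigenvalue magnitudes: 1.2102, 0.8128, 0.8128, 0.2494, 0.1645, 0.1645.
ρ = 1.2102; 1.2102 > 1, so it fails to converge.

no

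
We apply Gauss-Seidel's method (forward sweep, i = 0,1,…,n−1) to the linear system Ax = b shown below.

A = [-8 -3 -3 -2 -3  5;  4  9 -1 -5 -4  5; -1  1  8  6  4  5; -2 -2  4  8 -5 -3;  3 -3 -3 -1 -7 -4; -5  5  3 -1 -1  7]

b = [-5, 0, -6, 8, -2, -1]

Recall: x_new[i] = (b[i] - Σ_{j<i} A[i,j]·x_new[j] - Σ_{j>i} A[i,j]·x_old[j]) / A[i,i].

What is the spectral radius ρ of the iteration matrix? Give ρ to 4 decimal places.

Diagonal D = diag(-8, 9, 8, 8, -7, 7); L, U strict lower/upper.
GS T = -(D+L)⁻¹U: row 0 first, T[0,2] = -(-3)/(-8) = -0.3750; later rows by forward substitution.
  T[0,:] = [+0.0000, -0.3750, -0.3750, -0.2500, -0.3750, +0.6250]
  T[1,:] = [+0.0000, +0.1667, +0.2778, +0.6667, +0.6111, -0.8333]
  T[2,:] = [+0.0000, -0.0677, -0.0816, -0.8646, -0.6233, -0.4427]
  T[3,:] = [+0.0000, -0.0182, +0.0165, +0.5365, +0.9957, +0.5443]
  T[4,:] = [+0.0000, -0.2005, -0.2471, -0.0990, -0.2977, +0.1656]
  T[5,:] = [+0.0000, -0.3891, -0.4643, -0.2217, -0.3375, +1.3328]
|λ(T)| sorted: 1.5639, 0.5200, 0.2763, 0.2763, 0.1284, 0.0000.
spectral radius ρ = 1.5639; 1.5639 > 1, so it fails to converge.

1.5639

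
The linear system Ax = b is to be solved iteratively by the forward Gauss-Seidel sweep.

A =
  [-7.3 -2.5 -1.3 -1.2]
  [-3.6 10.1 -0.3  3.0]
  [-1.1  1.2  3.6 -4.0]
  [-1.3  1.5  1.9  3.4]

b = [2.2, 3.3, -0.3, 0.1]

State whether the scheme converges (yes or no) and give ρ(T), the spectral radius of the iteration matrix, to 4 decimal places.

Let D = diag(-7.3, 10.1, 3.6, 3.4); L, U the strict triangles.
T_GS = -(D+L)⁻¹U: row 0 first, T[0,1] = -(-2.5)/(-7.3) = -0.3425; later rows by forward substitution.
  T[0,:] = [+0.0000  -0.3425  -0.1781  -0.1644]
  T[1,:] = [+0.0000  -0.1221  -0.0338  -0.3556]
  T[2,:] = [+0.0000  -0.0640  -0.0432  +1.1794]
  T[3,:] = [+0.0000  -0.0414  -0.0291  -0.5651]
eigenvalue magnitudes: 0.5248, 0.1508, 0.0546, 0.0000.
ρ(T) = max|λ| = 0.5248; 0.5248 < 1 ⇒ converges.

yes, ρ = 0.5248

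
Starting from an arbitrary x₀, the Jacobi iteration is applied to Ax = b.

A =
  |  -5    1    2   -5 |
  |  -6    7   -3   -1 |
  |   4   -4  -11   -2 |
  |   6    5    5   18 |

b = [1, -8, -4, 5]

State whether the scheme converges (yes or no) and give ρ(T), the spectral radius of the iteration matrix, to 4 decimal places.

yes, ρ = 0.9284

Write A = D+L+U with D = diag(-5, 7, -11, 18).
T_J = -D⁻¹(L+U): T[1,2] = -(-3)/(7) = +0.4286; T[1,1] = 0.
  T[0,:] = [+0.0000  +0.2000  +0.4000  -1.0000]
  T[1,:] = [+0.8571  +0.0000  +0.4286  +0.1429]
  T[2,:] = [+0.3636  -0.3636  +0.0000  -0.1818]
  T[3,:] = [-0.3333  -0.2778  -0.2778  +0.0000]
moduli |λ_i(T)| = 0.9284, 0.4950, 0.4950, 0.1421.
ρ = 0.9284; 0.9284 < 1 ⇒ converges.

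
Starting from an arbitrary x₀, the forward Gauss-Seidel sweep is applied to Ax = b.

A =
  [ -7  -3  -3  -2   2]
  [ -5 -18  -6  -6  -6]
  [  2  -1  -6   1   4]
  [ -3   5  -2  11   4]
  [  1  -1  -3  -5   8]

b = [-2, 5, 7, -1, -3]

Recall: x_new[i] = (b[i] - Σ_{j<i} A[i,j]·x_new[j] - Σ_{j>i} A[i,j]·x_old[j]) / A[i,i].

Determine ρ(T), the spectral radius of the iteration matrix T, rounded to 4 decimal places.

0.5551

A = D + L + U where D = diag(-7, -18, -6, 11, 8).
T_GS = -(D+L)⁻¹U: row 0 first, T[0,4] = -(2)/(-7) = +0.2857; later rows by forward substitution.
  T[0,:] = [+0.0000  -0.4286  -0.4286  -0.2857  +0.2857]
  T[1,:] = [+0.0000  +0.1190  -0.2143  -0.2540  -0.4127]
  T[2,:] = [+0.0000  -0.1627  -0.1071  +0.1138  +0.8307]
  T[3,:] = [+0.0000  -0.2006  -0.0390  +0.0582  +0.0529]
  T[4,:] = [+0.0000  -0.1179  -0.0377  +0.0830  +0.2573]
|roots of det(T-λI)|: 0.5551, 0.1281, 0.1281, 0.1189, 0.0000.
ρ(T) = max|λ| = 0.5551; 0.5551 < 1: convergent.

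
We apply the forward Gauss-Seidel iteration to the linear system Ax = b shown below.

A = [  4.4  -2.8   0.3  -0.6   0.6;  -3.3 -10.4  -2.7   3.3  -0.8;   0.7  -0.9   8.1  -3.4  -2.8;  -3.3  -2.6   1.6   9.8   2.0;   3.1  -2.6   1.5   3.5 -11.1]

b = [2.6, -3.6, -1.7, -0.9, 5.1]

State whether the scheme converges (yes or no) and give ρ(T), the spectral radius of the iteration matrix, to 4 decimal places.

yes, ρ = 0.5349

Diagonal D = diag(4.4, -10.4, 8.1, 9.8, -11.1); L, U strict lower/upper.
GS T = -(D+L)⁻¹U: row 0 first, T[0,2] = -(0.3)/(4.4) = -0.0682; later rows by forward substitution.
  T[0,:] = [+0.0000  +0.6364  -0.0682  +0.1364  -0.1364]
  T[1,:] = [+0.0000  -0.2019  -0.2380  +0.2740  -0.0337]
  T[2,:] = [+0.0000  -0.0774  -0.0206  +0.4384  +0.3537]
  T[3,:] = [+0.0000  +0.1734  -0.0827  +0.0470  -0.3167]
  T[4,:] = [+0.0000  +0.2692  +0.0078  +0.0480  -0.0823]
|roots of det(T-λI)|: 0.5349, 0.3689, 0.3689, 0.0543, 0.0000.
spectral radius ρ = 0.5349; 0.5349 < 1 ⇒ converges.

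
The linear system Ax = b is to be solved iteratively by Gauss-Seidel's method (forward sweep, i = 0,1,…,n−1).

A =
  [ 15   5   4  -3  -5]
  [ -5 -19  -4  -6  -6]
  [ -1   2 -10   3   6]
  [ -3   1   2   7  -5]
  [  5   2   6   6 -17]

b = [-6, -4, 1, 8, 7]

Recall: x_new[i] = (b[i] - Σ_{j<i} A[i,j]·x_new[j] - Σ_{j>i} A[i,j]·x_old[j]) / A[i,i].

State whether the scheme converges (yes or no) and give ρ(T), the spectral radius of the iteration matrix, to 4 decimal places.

yes, ρ = 0.7506

Write A = D+L+U with D = diag(15, -19, -10, 7, -17).
GS T = -(D+L)⁻¹U: row 0 first, T[0,3] = -(-3)/(15) = +0.2000; later rows by forward substitution.
  T[0,:] = [+0.0000 -0.3333 -0.2667 +0.2000 +0.3333]
  T[1,:] = [+0.0000 +0.0877 -0.1404 -0.3684 -0.4035]
  T[2,:] = [+0.0000 +0.0509 -0.0014 +0.2063 +0.4860]
  T[3,:] = [+0.0000 -0.1699 -0.0938 +0.0794 +0.7759]
  T[4,:] = [+0.0000 -0.1297 -0.1286 +0.1163 +0.4959]
|eigenvalues of T|: 0.7506, 0.2120, 0.2120, 0.1311, 0.0000.
spectral radius ρ = 0.7506; 0.7506 < 1, so it converges for any x₀.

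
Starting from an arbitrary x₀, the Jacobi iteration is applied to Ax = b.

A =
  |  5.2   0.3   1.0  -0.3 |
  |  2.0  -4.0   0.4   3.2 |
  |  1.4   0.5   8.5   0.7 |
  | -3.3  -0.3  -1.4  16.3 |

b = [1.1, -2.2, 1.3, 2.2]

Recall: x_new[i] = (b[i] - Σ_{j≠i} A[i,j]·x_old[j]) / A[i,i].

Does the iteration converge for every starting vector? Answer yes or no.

Split A = D + L + U, D = diag(5.2, -4, 8.5, 16.3).
T_J = -D⁻¹(L+U): T[2,3] = -(0.7)/(8.5) = -0.0824; T[2,2] = 0.
  T[0,:] = [+0.0000, -0.0577, -0.1923, +0.0577]
  T[1,:] = [+0.5000, +0.0000, +0.1000, +0.8000]
  T[2,:] = [-0.1647, -0.0588, +0.0000, -0.0824]
  T[3,:] = [+0.2025, +0.0184, +0.0859, +0.0000]
|eigenvalues of T|: 0.2515, 0.2068, 0.1942, 0.1942.
ρ = 0.2515; 0.2515 < 1: convergent.

yes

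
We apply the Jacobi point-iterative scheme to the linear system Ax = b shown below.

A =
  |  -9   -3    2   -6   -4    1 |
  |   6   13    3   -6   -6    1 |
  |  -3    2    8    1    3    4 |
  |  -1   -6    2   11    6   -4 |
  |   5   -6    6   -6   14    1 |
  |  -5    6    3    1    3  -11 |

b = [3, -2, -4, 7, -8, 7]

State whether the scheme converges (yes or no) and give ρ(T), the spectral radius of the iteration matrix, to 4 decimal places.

no, ρ = 1.2538

A = D + L + U where D = diag(-9, 13, 8, 11, 14, -11).
Jacobi: T = -D⁻¹(L+U), T[2,4] = -(3)/(8) = -0.3750; T[2,2] = 0.
  T[0,:] = [+0.0000, -0.3333, +0.2222, -0.6667, -0.4444, +0.1111]
  T[1,:] = [-0.4615, +0.0000, -0.2308, +0.4615, +0.4615, -0.0769]
  T[2,:] = [+0.3750, -0.2500, +0.0000, -0.1250, -0.3750, -0.5000]
  T[3,:] = [+0.0909, +0.5455, -0.1818, +0.0000, -0.5455, +0.3636]
  T[4,:] = [-0.3571, +0.4286, -0.4286, +0.4286, +0.0000, -0.0714]
  T[5,:] = [-0.4545, +0.5455, +0.2727, +0.0909, +0.2727, +0.0000]
moduli |λ_i(T)| = 1.2538, 0.7144, 0.7144, 0.4473, 0.4473, 0.0979.
ρ(T) = max|λ| = 1.2538; 1.2538 > 1 ⇒ diverges.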